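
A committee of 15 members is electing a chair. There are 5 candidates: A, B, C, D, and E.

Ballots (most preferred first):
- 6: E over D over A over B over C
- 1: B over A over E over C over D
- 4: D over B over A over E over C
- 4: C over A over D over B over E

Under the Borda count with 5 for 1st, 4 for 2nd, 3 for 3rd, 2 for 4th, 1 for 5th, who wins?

A: 6×3 + 1×4 + 4×3 + 4×4 = 50
B: 6×2 + 1×5 + 4×4 + 4×2 = 41
C: 6×1 + 1×2 + 4×1 + 4×5 = 32
D: 6×4 + 1×1 + 4×5 + 4×3 = 57
E: 6×5 + 1×3 + 4×2 + 4×1 = 45

D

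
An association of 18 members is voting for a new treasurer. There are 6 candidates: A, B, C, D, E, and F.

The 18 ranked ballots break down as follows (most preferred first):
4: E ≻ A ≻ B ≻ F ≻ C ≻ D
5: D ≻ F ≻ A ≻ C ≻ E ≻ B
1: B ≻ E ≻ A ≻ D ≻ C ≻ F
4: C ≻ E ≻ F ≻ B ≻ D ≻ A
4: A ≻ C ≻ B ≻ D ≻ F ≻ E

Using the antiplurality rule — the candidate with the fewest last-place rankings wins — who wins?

Last-place votes: A 4, B 5, C 0, D 4, E 4, F 1.

C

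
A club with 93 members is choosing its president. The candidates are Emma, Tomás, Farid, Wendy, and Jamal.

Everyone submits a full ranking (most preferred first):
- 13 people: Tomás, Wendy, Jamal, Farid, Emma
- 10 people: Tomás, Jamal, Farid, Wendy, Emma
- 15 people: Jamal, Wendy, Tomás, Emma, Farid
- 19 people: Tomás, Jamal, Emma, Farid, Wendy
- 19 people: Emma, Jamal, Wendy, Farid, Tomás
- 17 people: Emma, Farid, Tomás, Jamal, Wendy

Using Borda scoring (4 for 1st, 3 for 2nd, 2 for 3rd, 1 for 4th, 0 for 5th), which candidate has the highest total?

Jamal

Emma: 13×0 + 10×0 + 15×1 + 19×2 + 19×4 + 17×4 = 197
Tomás: 13×4 + 10×4 + 15×2 + 19×4 + 19×0 + 17×2 = 232
Farid: 13×1 + 10×2 + 15×0 + 19×1 + 19×1 + 17×3 = 122
Wendy: 13×3 + 10×1 + 15×3 + 19×0 + 19×2 + 17×0 = 132
Jamal: 13×2 + 10×3 + 15×4 + 19×3 + 19×3 + 17×1 = 247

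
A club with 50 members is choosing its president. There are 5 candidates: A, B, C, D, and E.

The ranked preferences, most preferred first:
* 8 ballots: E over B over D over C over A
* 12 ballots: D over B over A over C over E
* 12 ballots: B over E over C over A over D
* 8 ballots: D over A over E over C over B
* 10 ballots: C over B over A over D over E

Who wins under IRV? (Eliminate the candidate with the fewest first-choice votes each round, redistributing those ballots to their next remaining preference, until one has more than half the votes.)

B

Round 1: A 0, B 12, C 10, D 20, E 8. A eliminated.
Round 2: B 12, C 10, D 20, E 8. E eliminated.
Round 3: B 20, C 10, D 20. C eliminated.
Round 4: B 30, D 20. B has a majority (≥26).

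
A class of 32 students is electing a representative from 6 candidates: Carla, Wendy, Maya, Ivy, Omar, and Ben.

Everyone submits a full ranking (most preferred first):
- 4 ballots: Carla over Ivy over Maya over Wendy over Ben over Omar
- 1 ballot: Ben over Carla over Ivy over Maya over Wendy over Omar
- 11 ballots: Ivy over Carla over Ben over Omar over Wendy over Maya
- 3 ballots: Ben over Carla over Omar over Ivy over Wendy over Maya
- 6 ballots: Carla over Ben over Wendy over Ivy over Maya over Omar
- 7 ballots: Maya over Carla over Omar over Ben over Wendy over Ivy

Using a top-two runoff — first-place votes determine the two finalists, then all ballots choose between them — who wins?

Carla

Round 1 first-place votes: Carla 10, Wendy 0, Maya 7, Ivy 11, Omar 0, Ben 4. Ivy and Carla advance.
Runoff: Ivy is ranked above Carla on 11 ballots, Carla above Ivy on 21.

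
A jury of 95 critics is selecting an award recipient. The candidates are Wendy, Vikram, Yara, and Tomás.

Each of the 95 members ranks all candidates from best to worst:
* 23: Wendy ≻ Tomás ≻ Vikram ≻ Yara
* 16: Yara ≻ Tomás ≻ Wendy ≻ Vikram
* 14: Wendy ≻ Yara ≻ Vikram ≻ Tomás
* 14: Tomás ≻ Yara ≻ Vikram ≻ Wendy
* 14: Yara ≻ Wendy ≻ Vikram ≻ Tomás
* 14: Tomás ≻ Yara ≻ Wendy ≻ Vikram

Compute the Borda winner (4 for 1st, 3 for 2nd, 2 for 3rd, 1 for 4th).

Wendy: 23×4 + 16×2 + 14×4 + 14×1 + 14×3 + 14×2 = 264
Vikram: 23×2 + 16×1 + 14×2 + 14×2 + 14×2 + 14×1 = 160
Yara: 23×1 + 16×4 + 14×3 + 14×3 + 14×4 + 14×3 = 269
Tomás: 23×3 + 16×3 + 14×1 + 14×4 + 14×1 + 14×4 = 257

Yara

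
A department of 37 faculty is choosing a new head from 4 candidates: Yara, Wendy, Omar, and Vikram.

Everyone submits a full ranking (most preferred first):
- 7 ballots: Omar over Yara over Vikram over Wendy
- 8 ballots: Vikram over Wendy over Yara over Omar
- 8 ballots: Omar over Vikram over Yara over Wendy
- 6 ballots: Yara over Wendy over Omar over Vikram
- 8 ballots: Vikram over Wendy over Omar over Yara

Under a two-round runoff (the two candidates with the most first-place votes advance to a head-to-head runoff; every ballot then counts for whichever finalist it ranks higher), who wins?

Omar

Round 1 first-place votes: Yara 6, Wendy 0, Omar 15, Vikram 16. Vikram and Omar advance.
Runoff: Vikram is ranked above Omar on 16 ballots, Omar above Vikram on 21.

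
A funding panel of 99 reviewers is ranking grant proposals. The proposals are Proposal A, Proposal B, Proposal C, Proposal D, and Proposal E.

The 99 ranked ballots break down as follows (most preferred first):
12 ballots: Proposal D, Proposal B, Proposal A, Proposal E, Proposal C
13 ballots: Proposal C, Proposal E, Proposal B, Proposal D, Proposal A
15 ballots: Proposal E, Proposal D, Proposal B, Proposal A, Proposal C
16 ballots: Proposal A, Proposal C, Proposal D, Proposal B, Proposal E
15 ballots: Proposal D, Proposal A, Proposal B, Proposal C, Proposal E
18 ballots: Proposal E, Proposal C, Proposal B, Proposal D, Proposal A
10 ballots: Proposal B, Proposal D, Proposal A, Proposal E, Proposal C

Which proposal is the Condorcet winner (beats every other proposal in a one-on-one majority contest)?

Proposal D

Proposal D vs Proposal A: 83–16
Proposal D vs Proposal B: 58–41
Proposal D vs Proposal C: 52–47
Proposal D vs Proposal E: 53–46
Proposal D beats every other proposal.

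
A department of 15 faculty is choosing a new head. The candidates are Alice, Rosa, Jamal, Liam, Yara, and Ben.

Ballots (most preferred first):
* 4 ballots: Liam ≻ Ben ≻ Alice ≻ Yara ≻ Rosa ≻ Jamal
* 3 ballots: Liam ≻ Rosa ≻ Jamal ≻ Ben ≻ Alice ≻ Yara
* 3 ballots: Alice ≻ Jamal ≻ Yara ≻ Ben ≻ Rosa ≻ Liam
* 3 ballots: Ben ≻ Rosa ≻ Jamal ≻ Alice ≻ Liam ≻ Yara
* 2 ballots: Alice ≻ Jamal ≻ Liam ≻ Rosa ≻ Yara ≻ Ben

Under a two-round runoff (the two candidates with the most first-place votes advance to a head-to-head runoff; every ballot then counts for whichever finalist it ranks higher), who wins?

Round 1 first-place votes: Alice 5, Rosa 0, Jamal 0, Liam 7, Yara 0, Ben 3. Liam and Alice advance.
Runoff: Liam is ranked above Alice on 7 ballots, Alice above Liam on 8.

Alice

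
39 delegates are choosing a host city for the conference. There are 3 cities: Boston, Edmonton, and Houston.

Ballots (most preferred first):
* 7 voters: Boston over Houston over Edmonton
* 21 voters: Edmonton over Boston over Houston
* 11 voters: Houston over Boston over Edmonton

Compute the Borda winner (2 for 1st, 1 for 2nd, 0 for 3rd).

Boston: 7×2 + 21×1 + 11×1 = 46
Edmonton: 7×0 + 21×2 + 11×0 = 42
Houston: 7×1 + 21×0 + 11×2 = 29

Boston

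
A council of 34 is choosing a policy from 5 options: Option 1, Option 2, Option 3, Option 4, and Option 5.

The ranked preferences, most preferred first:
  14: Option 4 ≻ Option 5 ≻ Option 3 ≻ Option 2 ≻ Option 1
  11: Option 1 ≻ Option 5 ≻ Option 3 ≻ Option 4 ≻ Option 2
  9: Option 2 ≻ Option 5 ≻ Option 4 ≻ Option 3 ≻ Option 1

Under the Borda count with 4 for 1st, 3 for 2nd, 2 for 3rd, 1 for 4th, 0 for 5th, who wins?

Option 5

Option 1: 14×0 + 11×4 + 9×0 = 44
Option 2: 14×1 + 11×0 + 9×4 = 50
Option 3: 14×2 + 11×2 + 9×1 = 59
Option 4: 14×4 + 11×1 + 9×2 = 85
Option 5: 14×3 + 11×3 + 9×3 = 102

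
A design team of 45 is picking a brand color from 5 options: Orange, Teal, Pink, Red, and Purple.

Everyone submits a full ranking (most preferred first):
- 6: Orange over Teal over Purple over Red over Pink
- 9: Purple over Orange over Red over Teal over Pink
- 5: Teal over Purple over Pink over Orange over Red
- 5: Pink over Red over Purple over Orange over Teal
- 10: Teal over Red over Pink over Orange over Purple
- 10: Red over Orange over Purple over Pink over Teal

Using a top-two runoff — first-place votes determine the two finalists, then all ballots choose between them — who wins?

Red

Round 1 first-place votes: Orange 6, Teal 15, Pink 5, Red 10, Purple 9. Teal and Red advance.
Runoff: Teal is ranked above Red on 21 ballots, Red above Teal on 24.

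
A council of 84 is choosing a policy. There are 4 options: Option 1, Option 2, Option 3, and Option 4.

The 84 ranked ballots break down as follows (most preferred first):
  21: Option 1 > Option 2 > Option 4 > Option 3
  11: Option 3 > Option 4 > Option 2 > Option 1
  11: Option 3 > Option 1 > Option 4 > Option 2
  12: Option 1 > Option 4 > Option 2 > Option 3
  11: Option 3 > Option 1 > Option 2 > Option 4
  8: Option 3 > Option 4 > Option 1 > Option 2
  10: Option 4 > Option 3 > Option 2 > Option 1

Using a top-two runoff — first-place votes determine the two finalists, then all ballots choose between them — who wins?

Round 1 first-place votes: Option 1 33, Option 2 0, Option 3 41, Option 4 10. Option 3 and Option 1 advance.
Runoff: Option 3 is ranked above Option 1 on 51 ballots, Option 1 above Option 3 on 33.

Option 3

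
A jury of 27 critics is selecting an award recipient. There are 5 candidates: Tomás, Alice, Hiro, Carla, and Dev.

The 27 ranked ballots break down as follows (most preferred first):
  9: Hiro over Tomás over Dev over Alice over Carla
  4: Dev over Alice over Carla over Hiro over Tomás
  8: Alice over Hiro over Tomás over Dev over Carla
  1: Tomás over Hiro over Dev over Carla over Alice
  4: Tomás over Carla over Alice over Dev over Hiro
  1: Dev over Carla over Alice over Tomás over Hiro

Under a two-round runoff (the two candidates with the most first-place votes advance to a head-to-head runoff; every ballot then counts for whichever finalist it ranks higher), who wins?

Alice

Round 1 first-place votes: Tomás 5, Alice 8, Hiro 9, Carla 0, Dev 5. Hiro and Alice advance.
Runoff: Hiro is ranked above Alice on 10 ballots, Alice above Hiro on 17.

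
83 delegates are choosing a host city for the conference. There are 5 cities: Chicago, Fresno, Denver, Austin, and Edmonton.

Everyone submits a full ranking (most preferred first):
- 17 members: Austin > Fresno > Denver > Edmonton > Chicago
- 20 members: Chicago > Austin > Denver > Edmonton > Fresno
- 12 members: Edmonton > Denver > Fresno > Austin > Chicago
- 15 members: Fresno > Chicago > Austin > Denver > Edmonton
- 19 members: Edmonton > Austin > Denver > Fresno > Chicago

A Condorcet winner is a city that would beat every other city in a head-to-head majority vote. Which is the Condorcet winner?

Austin vs Chicago: 48–35
Austin vs Fresno: 56–27
Austin vs Denver: 71–12
Austin vs Edmonton: 52–31
Austin beats every other city.

Austin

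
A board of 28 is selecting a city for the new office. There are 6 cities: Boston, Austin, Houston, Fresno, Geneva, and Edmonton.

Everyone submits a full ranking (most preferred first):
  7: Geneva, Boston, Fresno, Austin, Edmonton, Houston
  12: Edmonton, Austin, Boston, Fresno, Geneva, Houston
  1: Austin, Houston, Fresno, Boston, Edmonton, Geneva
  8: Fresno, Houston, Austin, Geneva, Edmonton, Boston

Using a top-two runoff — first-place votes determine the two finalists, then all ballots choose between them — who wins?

Round 1 first-place votes: Boston 0, Austin 1, Houston 0, Fresno 8, Geneva 7, Edmonton 12. Edmonton and Fresno advance.
Runoff: Edmonton is ranked above Fresno on 12 ballots, Fresno above Edmonton on 16.

Fresno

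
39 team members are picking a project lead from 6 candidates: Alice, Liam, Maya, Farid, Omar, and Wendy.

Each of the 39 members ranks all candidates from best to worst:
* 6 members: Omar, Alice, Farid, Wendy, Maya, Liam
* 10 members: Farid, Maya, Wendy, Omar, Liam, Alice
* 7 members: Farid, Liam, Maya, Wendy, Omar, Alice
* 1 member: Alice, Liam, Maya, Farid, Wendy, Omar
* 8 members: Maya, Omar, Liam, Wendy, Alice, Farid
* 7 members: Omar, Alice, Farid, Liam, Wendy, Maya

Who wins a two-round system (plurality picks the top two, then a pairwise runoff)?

Omar

Round 1 first-place votes: Alice 1, Liam 0, Maya 8, Farid 17, Omar 13, Wendy 0. Farid and Omar advance.
Runoff: Farid is ranked above Omar on 18 ballots, Omar above Farid on 21.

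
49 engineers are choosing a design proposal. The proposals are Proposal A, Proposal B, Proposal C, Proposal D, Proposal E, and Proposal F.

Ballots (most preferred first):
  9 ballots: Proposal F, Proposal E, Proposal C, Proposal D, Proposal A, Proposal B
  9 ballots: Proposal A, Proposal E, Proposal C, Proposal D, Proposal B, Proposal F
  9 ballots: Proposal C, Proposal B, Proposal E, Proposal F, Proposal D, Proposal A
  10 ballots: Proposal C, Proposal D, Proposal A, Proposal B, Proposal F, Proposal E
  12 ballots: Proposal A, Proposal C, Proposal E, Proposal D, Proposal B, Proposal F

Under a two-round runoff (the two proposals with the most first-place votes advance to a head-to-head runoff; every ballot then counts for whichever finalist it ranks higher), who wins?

Proposal C

Round 1 first-place votes: Proposal A 21, Proposal B 0, Proposal C 19, Proposal D 0, Proposal E 0, Proposal F 9. Proposal A and Proposal C advance.
Runoff: Proposal A is ranked above Proposal C on 21 ballots, Proposal C above Proposal A on 28.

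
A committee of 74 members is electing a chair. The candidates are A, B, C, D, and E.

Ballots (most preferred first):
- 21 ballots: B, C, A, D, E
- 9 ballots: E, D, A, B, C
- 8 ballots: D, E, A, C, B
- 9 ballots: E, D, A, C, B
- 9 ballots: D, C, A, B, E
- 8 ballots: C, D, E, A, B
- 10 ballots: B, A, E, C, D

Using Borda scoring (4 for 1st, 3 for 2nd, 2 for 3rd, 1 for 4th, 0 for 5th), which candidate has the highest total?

A: 21×2 + 9×2 + 8×2 + 9×2 + 9×2 + 8×1 + 10×3 = 150
B: 21×4 + 9×1 + 8×0 + 9×0 + 9×1 + 8×0 + 10×4 = 142
C: 21×3 + 9×0 + 8×1 + 9×1 + 9×3 + 8×4 + 10×1 = 149
D: 21×1 + 9×3 + 8×4 + 9×3 + 9×4 + 8×3 + 10×0 = 167
E: 21×0 + 9×4 + 8×3 + 9×4 + 9×0 + 8×2 + 10×2 = 132

D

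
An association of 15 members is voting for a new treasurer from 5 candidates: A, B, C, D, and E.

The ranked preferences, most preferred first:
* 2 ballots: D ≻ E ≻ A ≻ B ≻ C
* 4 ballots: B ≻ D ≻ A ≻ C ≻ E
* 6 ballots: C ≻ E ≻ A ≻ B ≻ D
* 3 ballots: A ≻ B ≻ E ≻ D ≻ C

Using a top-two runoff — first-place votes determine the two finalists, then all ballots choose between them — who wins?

Round 1 first-place votes: A 3, B 4, C 6, D 2, E 0. C and B advance.
Runoff: C is ranked above B on 6 ballots, B above C on 9.

B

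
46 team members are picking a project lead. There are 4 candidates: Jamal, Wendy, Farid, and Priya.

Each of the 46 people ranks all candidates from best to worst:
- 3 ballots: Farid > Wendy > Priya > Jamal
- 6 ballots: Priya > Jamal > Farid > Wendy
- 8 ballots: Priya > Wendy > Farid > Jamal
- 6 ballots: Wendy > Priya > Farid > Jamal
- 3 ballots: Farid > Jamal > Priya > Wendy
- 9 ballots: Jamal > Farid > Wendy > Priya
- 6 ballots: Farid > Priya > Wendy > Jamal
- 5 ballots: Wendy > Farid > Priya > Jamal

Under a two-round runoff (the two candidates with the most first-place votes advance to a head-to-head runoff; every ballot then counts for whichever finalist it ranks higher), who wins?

Round 1 first-place votes: Jamal 9, Wendy 11, Farid 12, Priya 14. Priya and Farid advance.
Runoff: Priya is ranked above Farid on 20 ballots, Farid above Priya on 26.

Farid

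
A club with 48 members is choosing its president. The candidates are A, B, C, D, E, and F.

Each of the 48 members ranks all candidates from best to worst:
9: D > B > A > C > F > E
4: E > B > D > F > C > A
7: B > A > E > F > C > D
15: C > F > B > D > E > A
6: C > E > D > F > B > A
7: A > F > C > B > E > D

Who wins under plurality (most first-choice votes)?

First-place votes: A 7, B 7, C 21, D 9, E 4, F 0.

C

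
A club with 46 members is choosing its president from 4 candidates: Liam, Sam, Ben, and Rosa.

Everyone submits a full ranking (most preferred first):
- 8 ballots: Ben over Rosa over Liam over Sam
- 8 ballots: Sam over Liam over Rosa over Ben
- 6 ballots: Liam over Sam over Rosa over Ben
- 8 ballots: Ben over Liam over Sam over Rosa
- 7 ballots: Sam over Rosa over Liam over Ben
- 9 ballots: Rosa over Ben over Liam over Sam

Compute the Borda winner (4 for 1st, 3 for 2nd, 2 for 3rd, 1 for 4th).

Liam: 8×2 + 8×3 + 6×4 + 8×3 + 7×2 + 9×2 = 120
Sam: 8×1 + 8×4 + 6×3 + 8×2 + 7×4 + 9×1 = 111
Ben: 8×4 + 8×1 + 6×1 + 8×4 + 7×1 + 9×3 = 112
Rosa: 8×3 + 8×2 + 6×2 + 8×1 + 7×3 + 9×4 = 117

Liam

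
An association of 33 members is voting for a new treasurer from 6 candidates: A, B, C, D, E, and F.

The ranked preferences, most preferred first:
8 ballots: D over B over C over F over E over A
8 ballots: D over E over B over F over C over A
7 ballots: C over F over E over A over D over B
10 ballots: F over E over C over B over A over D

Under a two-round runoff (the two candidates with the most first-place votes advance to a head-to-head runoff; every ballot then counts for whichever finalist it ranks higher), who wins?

Round 1 first-place votes: A 0, B 0, C 7, D 16, E 0, F 10. D and F advance.
Runoff: D is ranked above F on 16 ballots, F above D on 17.

F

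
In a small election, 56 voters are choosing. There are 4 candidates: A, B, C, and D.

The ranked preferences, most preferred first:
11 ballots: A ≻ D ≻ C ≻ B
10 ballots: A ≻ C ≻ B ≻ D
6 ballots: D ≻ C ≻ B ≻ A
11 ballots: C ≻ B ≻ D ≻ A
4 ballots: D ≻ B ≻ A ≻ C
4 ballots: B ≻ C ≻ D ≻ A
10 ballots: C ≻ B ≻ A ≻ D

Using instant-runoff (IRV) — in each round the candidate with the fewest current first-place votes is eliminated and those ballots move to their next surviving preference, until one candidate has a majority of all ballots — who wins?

C

Round 1: A 21, B 4, C 21, D 10. B eliminated.
Round 2: A 21, C 25, D 10. D eliminated.
Round 3: A 25, C 31. C has a majority (≥29).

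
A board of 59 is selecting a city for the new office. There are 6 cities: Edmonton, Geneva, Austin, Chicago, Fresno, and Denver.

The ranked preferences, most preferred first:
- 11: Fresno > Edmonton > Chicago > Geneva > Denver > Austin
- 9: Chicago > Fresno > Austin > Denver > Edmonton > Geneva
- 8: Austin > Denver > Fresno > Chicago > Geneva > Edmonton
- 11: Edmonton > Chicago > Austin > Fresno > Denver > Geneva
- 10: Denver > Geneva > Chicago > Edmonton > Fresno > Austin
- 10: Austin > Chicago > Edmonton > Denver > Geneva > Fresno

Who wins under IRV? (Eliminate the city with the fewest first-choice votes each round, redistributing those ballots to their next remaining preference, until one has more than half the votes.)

Round 1: Edmonton 11, Geneva 0, Austin 18, Chicago 9, Fresno 11, Denver 10. Geneva eliminated.
Round 2: Edmonton 11, Austin 18, Chicago 9, Fresno 11, Denver 10. Chicago eliminated.
Round 3: Edmonton 11, Austin 18, Fresno 20, Denver 10. Denver eliminated.
Round 4: Edmonton 21, Austin 18, Fresno 20. Austin eliminated.
Round 5: Edmonton 31, Fresno 28. Edmonton has a majority (≥30).

Edmonton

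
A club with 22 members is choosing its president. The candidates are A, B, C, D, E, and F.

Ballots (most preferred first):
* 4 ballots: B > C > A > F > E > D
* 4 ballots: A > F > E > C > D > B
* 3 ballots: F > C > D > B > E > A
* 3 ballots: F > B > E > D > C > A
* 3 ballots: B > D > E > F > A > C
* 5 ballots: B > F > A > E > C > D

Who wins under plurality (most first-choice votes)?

First-place votes: A 4, B 12, C 0, D 0, E 0, F 6.

B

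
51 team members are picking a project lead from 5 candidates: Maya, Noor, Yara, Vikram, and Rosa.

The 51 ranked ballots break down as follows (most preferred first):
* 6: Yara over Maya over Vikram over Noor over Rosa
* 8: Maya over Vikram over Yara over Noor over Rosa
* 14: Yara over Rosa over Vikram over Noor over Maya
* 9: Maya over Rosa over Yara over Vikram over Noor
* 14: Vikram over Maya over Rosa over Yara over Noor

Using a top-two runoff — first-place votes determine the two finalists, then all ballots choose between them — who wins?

Round 1 first-place votes: Maya 17, Noor 0, Yara 20, Vikram 14, Rosa 0. Yara and Maya advance.
Runoff: Yara is ranked above Maya on 20 ballots, Maya above Yara on 31.

Maya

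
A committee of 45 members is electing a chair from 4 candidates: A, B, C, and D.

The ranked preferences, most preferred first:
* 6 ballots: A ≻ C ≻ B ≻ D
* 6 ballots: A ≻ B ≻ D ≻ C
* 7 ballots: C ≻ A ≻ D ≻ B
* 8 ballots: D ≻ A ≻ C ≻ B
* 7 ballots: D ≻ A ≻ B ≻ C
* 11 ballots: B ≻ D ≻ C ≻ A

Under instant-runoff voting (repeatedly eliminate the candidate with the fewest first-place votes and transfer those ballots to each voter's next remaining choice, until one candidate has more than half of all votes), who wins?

D

Round 1: A 12, B 11, C 7, D 15. C eliminated.
Round 2: A 19, B 11, D 15. B eliminated.
Round 3: A 19, D 26. D has a majority (≥23).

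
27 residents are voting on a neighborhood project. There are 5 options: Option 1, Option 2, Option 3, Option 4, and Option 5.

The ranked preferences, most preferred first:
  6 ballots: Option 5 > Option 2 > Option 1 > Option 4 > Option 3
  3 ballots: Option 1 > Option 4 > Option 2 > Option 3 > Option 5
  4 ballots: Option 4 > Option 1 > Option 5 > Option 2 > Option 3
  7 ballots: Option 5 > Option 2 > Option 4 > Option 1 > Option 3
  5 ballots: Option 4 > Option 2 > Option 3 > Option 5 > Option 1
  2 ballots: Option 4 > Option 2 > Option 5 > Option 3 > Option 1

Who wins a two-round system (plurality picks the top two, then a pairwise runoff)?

Option 4

Round 1 first-place votes: Option 1 3, Option 2 0, Option 3 0, Option 4 11, Option 5 13. Option 5 and Option 4 advance.
Runoff: Option 5 is ranked above Option 4 on 13 ballots, Option 4 above Option 5 on 14.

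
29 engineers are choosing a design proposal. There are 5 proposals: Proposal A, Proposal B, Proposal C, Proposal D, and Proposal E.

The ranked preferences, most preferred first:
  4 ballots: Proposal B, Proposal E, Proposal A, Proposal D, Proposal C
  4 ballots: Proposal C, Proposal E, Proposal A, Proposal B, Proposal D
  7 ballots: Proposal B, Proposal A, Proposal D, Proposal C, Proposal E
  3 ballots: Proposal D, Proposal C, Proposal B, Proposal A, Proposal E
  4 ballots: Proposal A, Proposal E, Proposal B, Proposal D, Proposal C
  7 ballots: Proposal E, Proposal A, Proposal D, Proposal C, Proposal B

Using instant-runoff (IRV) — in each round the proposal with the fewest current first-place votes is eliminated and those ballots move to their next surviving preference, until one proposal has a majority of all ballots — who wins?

Round 1: Proposal A 4, Proposal B 11, Proposal C 4, Proposal D 3, Proposal E 7. Proposal D eliminated.
Round 2: Proposal A 4, Proposal B 11, Proposal C 7, Proposal E 7. Proposal A eliminated.
Round 3: Proposal B 11, Proposal C 7, Proposal E 11. Proposal C eliminated.
Round 4: Proposal B 14, Proposal E 15. Proposal E has a majority (≥15).

Proposal E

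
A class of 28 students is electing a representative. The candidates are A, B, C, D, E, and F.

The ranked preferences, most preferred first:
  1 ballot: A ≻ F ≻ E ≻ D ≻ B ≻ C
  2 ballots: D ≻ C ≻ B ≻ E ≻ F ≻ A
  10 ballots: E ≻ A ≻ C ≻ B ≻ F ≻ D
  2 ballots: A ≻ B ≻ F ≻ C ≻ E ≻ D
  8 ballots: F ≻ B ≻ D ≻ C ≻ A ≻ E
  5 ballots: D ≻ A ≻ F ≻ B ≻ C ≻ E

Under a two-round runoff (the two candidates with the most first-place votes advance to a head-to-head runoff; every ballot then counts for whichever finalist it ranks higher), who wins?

F

Round 1 first-place votes: A 3, B 0, C 0, D 7, E 10, F 8. E and F advance.
Runoff: E is ranked above F on 12 ballots, F above E on 16.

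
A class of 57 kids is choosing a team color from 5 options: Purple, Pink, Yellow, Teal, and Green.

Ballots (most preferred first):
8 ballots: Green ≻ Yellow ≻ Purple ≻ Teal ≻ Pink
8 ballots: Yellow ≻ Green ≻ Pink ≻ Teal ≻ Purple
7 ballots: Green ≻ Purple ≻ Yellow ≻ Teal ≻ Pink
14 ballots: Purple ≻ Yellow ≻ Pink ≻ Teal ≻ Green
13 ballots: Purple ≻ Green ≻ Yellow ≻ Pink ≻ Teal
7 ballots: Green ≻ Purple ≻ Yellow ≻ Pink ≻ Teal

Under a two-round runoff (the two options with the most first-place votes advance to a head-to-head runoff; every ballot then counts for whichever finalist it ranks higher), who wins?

Green

Round 1 first-place votes: Purple 27, Pink 0, Yellow 8, Teal 0, Green 22. Purple and Green advance.
Runoff: Purple is ranked above Green on 27 ballots, Green above Purple on 30.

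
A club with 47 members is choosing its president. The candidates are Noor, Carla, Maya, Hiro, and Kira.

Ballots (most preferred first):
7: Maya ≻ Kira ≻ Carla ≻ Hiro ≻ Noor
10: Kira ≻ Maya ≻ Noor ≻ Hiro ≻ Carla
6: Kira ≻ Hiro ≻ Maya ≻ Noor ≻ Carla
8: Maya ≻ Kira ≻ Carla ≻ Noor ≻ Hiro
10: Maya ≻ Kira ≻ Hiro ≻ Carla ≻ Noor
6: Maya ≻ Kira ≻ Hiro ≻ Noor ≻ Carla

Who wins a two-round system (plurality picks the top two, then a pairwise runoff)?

Maya

Round 1 first-place votes: Noor 0, Carla 0, Maya 31, Hiro 0, Kira 16. Maya and Kira advance.
Runoff: Maya is ranked above Kira on 31 ballots, Kira above Maya on 16.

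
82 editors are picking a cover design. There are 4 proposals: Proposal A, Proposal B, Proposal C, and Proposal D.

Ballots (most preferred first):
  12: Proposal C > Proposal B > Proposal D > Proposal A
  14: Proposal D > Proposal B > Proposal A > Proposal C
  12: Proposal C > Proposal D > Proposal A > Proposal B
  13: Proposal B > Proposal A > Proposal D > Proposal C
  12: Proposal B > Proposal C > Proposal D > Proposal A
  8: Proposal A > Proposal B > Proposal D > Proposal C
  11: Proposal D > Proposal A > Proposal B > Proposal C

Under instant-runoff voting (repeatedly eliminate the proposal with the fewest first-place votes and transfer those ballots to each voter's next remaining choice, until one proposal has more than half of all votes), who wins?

Round 1: Proposal A 8, Proposal B 25, Proposal C 24, Proposal D 25. Proposal A eliminated.
Round 2: Proposal B 33, Proposal C 24, Proposal D 25. Proposal C eliminated.
Round 3: Proposal B 45, Proposal D 37. Proposal B has a majority (≥42).

Proposal B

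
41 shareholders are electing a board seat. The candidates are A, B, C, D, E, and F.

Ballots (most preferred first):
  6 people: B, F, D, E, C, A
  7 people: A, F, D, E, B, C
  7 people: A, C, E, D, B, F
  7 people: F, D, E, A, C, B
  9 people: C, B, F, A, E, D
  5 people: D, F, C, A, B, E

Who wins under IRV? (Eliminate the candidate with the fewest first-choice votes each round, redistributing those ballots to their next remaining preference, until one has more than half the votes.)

Round 1: A 14, B 6, C 9, D 5, E 0, F 7. E eliminated.
Round 2: A 14, B 6, C 9, D 5, F 7. D eliminated.
Round 3: A 14, B 6, C 9, F 12. B eliminated.
Round 4: A 14, C 9, F 18. C eliminated.
Round 5: A 14, F 27. F has a majority (≥21).

F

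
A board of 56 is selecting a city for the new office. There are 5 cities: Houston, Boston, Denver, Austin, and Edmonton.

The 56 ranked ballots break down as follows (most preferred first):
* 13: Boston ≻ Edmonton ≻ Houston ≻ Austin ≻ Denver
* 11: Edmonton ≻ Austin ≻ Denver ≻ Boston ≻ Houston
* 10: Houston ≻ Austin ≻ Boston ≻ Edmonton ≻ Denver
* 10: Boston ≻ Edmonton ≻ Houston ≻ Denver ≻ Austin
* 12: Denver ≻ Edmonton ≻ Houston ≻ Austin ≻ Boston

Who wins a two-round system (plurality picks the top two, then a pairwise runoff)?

Round 1 first-place votes: Houston 10, Boston 23, Denver 12, Austin 0, Edmonton 11. Boston and Denver advance.
Runoff: Boston is ranked above Denver on 33 ballots, Denver above Boston on 23.

Boston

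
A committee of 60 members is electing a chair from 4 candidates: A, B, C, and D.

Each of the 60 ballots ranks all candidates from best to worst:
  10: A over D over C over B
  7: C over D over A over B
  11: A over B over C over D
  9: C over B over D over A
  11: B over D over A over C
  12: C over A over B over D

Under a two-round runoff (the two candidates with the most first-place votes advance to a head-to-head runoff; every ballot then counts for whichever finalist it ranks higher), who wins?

A

Round 1 first-place votes: A 21, B 11, C 28, D 0. C and A advance.
Runoff: C is ranked above A on 28 ballots, A above C on 32.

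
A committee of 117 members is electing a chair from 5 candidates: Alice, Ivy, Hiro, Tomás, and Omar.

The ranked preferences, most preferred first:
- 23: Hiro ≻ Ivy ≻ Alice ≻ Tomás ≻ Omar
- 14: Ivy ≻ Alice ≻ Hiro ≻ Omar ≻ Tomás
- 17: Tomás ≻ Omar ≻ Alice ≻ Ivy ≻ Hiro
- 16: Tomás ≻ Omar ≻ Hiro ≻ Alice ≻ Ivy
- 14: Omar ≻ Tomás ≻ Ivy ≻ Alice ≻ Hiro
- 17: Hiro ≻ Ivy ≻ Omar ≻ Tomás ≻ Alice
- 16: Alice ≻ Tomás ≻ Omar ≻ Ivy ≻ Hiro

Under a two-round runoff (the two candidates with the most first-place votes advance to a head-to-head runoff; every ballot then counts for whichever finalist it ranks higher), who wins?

Round 1 first-place votes: Alice 16, Ivy 14, Hiro 40, Tomás 33, Omar 14. Hiro and Tomás advance.
Runoff: Hiro is ranked above Tomás on 54 ballots, Tomás above Hiro on 63.

Tomás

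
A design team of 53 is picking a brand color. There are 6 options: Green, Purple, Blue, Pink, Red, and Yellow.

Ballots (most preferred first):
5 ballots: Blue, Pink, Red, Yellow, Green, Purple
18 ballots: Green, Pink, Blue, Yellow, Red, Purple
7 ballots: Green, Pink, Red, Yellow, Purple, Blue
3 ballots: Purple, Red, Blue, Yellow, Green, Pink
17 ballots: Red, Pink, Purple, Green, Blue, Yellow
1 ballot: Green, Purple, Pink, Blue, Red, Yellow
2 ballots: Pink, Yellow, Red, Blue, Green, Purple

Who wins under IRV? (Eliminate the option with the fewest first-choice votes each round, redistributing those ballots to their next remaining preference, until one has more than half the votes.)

Red

Round 1: Green 26, Purple 3, Blue 5, Pink 2, Red 17, Yellow 0. Yellow eliminated.
Round 2: Green 26, Purple 3, Blue 5, Pink 2, Red 17. Pink eliminated.
Round 3: Green 26, Purple 3, Blue 5, Red 19. Purple eliminated.
Round 4: Green 26, Blue 5, Red 22. Blue eliminated.
Round 5: Green 26, Red 27. Red has a majority (≥27).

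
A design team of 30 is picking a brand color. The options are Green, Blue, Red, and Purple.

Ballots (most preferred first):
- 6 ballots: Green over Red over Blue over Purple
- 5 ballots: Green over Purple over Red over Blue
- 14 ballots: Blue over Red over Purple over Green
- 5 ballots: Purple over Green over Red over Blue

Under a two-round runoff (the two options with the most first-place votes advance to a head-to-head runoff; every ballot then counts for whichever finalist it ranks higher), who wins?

Green

Round 1 first-place votes: Green 11, Blue 14, Red 0, Purple 5. Blue and Green advance.
Runoff: Blue is ranked above Green on 14 ballots, Green above Blue on 16.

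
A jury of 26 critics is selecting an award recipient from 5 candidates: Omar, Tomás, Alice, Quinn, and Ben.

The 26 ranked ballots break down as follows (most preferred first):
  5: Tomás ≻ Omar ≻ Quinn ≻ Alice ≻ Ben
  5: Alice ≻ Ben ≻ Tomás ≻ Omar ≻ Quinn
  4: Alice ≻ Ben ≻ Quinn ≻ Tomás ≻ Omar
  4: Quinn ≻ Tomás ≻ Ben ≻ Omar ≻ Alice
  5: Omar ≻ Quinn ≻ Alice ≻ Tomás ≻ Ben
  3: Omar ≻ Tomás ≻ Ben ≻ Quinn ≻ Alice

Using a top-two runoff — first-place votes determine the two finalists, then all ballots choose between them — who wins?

Omar

Round 1 first-place votes: Omar 8, Tomás 5, Alice 9, Quinn 4, Ben 0. Alice and Omar advance.
Runoff: Alice is ranked above Omar on 9 ballots, Omar above Alice on 17.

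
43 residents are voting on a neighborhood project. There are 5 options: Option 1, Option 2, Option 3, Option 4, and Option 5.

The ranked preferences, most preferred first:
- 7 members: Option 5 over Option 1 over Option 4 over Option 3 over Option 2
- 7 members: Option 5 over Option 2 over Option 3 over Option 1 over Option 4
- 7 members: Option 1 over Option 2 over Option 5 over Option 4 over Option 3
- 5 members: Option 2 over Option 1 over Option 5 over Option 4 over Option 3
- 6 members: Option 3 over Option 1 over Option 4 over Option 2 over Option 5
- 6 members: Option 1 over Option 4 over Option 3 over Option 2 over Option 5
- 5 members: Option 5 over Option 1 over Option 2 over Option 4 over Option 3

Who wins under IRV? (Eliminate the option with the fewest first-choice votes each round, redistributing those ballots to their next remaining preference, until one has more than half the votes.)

Option 1

Round 1: Option 1 13, Option 2 5, Option 3 6, Option 4 0, Option 5 19. Option 4 eliminated.
Round 2: Option 1 13, Option 2 5, Option 3 6, Option 5 19. Option 2 eliminated.
Round 3: Option 1 18, Option 3 6, Option 5 19. Option 3 eliminated.
Round 4: Option 1 24, Option 5 19. Option 1 has a majority (≥22).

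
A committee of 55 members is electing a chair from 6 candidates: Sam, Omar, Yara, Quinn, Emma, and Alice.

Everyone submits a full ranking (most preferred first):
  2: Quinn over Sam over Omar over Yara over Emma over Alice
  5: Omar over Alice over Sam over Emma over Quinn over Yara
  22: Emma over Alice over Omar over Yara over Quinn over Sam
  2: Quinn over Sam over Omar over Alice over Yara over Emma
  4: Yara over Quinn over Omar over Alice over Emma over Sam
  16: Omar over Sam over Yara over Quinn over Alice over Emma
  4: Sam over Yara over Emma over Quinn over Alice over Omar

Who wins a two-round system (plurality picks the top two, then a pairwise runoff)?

Omar

Round 1 first-place votes: Sam 4, Omar 21, Yara 4, Quinn 4, Emma 22, Alice 0. Emma and Omar advance.
Runoff: Emma is ranked above Omar on 26 ballots, Omar above Emma on 29.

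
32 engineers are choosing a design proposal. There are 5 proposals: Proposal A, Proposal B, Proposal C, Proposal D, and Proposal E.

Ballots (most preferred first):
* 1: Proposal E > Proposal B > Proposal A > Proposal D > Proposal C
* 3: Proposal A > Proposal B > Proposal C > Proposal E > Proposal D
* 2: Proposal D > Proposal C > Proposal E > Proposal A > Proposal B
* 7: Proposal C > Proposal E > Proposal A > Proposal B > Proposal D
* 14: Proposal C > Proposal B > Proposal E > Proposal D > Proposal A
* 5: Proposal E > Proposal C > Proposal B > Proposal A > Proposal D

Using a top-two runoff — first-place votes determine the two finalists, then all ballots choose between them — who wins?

Round 1 first-place votes: Proposal A 3, Proposal B 0, Proposal C 21, Proposal D 2, Proposal E 6. Proposal C and Proposal E advance.
Runoff: Proposal C is ranked above Proposal E on 26 ballots, Proposal E above Proposal C on 6.

Proposal C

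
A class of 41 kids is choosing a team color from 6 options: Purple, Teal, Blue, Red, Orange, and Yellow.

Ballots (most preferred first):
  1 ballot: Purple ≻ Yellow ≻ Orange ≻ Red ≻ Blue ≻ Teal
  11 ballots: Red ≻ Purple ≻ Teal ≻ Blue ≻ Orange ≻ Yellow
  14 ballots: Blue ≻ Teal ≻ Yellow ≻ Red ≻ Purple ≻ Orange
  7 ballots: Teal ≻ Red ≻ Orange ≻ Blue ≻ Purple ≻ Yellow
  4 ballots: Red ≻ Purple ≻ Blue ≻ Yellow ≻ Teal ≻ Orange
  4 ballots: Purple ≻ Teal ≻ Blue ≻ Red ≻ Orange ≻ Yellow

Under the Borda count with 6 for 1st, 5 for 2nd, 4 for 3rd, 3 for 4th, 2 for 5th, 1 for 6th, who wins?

Purple: 1×6 + 11×5 + 14×2 + 7×2 + 4×5 + 4×6 = 147
Teal: 1×1 + 11×4 + 14×5 + 7×6 + 4×2 + 4×5 = 185
Blue: 1×2 + 11×3 + 14×6 + 7×3 + 4×4 + 4×4 = 172
Red: 1×3 + 11×6 + 14×3 + 7×5 + 4×6 + 4×3 = 182
Orange: 1×4 + 11×2 + 14×1 + 7×4 + 4×1 + 4×2 = 80
Yellow: 1×5 + 11×1 + 14×4 + 7×1 + 4×3 + 4×1 = 95

Teal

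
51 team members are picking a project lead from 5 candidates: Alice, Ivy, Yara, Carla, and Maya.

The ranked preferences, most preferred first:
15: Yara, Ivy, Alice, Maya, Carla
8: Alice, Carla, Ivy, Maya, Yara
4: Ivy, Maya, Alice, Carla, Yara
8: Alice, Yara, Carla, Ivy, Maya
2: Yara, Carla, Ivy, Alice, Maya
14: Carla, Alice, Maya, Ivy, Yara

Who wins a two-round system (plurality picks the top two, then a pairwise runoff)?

Round 1 first-place votes: Alice 16, Ivy 4, Yara 17, Carla 14, Maya 0. Yara and Alice advance.
Runoff: Yara is ranked above Alice on 17 ballots, Alice above Yara on 34.

Alice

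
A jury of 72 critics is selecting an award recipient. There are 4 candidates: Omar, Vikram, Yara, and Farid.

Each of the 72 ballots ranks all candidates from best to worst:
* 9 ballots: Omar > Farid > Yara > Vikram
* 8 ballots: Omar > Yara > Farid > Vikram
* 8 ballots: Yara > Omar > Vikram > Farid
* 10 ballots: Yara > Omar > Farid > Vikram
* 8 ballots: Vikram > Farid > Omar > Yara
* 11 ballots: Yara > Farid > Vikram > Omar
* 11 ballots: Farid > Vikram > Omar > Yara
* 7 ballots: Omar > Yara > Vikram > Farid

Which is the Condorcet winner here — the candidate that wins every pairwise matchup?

Omar

Omar vs Vikram: 42–30
Omar vs Yara: 43–29
Omar vs Farid: 42–30
Omar beats every other candidate.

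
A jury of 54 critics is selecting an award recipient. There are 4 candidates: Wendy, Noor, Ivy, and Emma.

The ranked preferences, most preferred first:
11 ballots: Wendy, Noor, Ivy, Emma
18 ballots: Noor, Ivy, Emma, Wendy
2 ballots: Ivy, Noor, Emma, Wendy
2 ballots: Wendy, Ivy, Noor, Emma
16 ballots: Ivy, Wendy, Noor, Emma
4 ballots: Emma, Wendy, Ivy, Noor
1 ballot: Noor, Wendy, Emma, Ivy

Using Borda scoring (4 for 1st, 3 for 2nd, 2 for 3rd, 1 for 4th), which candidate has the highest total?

Wendy: 11×4 + 18×1 + 2×1 + 2×4 + 16×3 + 4×3 + 1×3 = 135
Noor: 11×3 + 18×4 + 2×3 + 2×2 + 16×2 + 4×1 + 1×4 = 155
Ivy: 11×2 + 18×3 + 2×4 + 2×3 + 16×4 + 4×2 + 1×1 = 163
Emma: 11×1 + 18×2 + 2×2 + 2×1 + 16×1 + 4×4 + 1×2 = 87

Ivy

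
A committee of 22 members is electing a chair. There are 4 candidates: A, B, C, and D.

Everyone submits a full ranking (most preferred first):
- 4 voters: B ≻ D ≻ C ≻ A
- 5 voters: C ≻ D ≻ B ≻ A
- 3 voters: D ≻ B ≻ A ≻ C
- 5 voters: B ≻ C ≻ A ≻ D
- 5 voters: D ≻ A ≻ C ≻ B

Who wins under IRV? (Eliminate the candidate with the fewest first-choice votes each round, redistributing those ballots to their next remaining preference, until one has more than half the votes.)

D

Round 1: A 0, B 9, C 5, D 8. A eliminated.
Round 2: B 9, C 5, D 8. C eliminated.
Round 3: B 9, D 13. D has a majority (≥12).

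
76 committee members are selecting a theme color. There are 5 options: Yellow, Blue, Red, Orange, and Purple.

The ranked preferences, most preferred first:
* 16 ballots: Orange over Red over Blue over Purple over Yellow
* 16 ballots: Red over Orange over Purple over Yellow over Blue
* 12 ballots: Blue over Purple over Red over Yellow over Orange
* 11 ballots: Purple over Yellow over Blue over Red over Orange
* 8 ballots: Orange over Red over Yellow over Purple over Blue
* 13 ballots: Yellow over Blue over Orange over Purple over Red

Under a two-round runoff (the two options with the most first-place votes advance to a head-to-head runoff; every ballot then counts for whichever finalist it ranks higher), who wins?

Red

Round 1 first-place votes: Yellow 13, Blue 12, Red 16, Orange 24, Purple 11. Orange and Red advance.
Runoff: Orange is ranked above Red on 37 ballots, Red above Orange on 39.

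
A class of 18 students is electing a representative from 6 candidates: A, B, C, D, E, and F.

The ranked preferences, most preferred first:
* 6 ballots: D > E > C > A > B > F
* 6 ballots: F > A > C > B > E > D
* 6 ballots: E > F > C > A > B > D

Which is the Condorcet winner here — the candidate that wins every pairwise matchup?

E

E vs A: 12–6
E vs B: 12–6
E vs C: 12–6
E vs D: 12–6
E vs F: 12–6
E beats every other candidate.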